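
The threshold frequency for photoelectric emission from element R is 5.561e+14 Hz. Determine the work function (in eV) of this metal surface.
2.30 eV

At the threshold frequency, photon energy equals work function:
φ = hf₀

Calculating:
φ = (6.626×10⁻³⁴ J·s)(5.561e+14 Hz)
φ = 2.30 eV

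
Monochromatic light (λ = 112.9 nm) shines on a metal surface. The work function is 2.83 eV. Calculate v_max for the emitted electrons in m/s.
1.6934e+06 m/s

First, find the maximum kinetic energy:
E_photon = hc/λ = 10.9818 eV
KE_max = E_photon - φ = 10.9818 - 2.83 = 8.1518 eV

Convert to Joules: KE_max = 8.1518 × 1.602×10⁻¹⁹ J = 1.3061e-18 J

Then use KE = ½mv² to find velocity:
v = √(2·KE/m) = √(2 × 1.3061e-18 J / 9.109e-31 kg)
v = 1.6934e+06 m/s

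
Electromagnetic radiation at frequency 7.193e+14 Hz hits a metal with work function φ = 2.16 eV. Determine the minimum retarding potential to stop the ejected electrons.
0.8148 V

The stopping potential V_s satisfies: eV_s = KE_max

First, find KE_max using Einstein's equation:
E_photon = hf = (6.626×10⁻³⁴ J·s)(7.193e+14 Hz) = 2.9748 eV
KE_max = E_photon - φ = 2.9748 - 2.16 = 0.8148 eV

Since eV_s = KE_max:
V_s = KE_max/e = 0.8148 V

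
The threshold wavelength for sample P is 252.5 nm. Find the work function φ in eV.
4.91 eV

At the threshold wavelength, photon energy equals work function:
φ = hc/λ₀

Calculating:
φ = (6.626×10⁻³⁴ J·s)(3×10⁸ m/s) / (252.5×10⁻⁹ m)
φ = 4.91 eV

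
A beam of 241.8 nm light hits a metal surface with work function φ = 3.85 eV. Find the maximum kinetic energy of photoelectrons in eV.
1.2776 eV

Using Einstein's photoelectric equation: KE_max = hf - φ = hc/λ - φ

First, calculate the photon energy:
E_photon = hc/λ = (6.626×10⁻³⁴ J·s)(3×10⁸ m/s) / (241.8×10⁻⁹ m)
E_photon = 5.1276 eV

Then, the maximum kinetic energy:
KE_max = E_photon - φ = 5.1276 eV - 3.85 eV = 1.2776 eV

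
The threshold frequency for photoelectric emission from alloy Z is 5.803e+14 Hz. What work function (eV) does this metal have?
2.40 eV

At the threshold frequency, photon energy equals work function:
φ = hf₀

Calculating:
φ = (6.626×10⁻³⁴ J·s)(5.803e+14 Hz)
φ = 2.40 eV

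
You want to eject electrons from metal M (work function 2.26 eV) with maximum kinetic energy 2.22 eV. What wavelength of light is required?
276.75 nm

From Einstein's equation: KE_max = hc/λ - φ

Rearranging for λ:
hc/λ = KE_max + φ
λ = hc/(KE_max + φ)

Required photon energy:
E_photon = KE_max + φ = 2.22 + 2.26 = 4.48 eV

Required wavelength:
λ = hc/E_photon = (6.626×10⁻³⁴)(3×10⁸) / (4.48 × 1.602×10⁻¹⁹)
λ = 276.75 nm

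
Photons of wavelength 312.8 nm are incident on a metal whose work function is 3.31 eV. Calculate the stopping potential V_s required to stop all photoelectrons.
0.6537 V

The stopping potential V_s satisfies: eV_s = KE_max

First, find KE_max using Einstein's equation:
E_photon = hc/λ = 3.9637 eV
KE_max = E_photon - φ = 3.9637 - 3.31 = 0.6537 eV

Since eV_s = KE_max:
V_s = KE_max/e = 0.6537 V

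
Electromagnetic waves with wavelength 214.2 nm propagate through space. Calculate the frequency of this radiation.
1.3996e+15 Hz

Using the wave equation: c = fλ

Solving for frequency:
f = c/λ = (3×10⁸ m/s) / (214.2×10⁻⁹ m)
f = 1.3996e+15 Hz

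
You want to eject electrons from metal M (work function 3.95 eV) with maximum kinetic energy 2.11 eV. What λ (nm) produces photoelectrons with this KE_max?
204.59 nm

From Einstein's equation: KE_max = hc/λ - φ

Rearranging for λ:
hc/λ = KE_max + φ
λ = hc/(KE_max + φ)

Required photon energy:
E_photon = KE_max + φ = 2.11 + 3.95 = 6.06 eV

Required wavelength:
λ = hc/E_photon = (6.626×10⁻³⁴)(3×10⁸) / (6.06 × 1.602×10⁻¹⁹)
λ = 204.59 nm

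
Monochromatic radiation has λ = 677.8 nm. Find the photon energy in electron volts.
1.8292 eV

Using E = hf = hc/λ:

E = hc/λ = (6.626×10⁻³⁴ J·s)(3×10⁸ m/s) / (677.8×10⁻⁹ m)
E = 1.8292 eV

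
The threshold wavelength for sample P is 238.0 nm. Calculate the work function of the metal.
5.21 eV

At the threshold wavelength, photon energy equals work function:
φ = hc/λ₀

Calculating:
φ = (6.626×10⁻³⁴ J·s)(3×10⁸ m/s) / (238.0×10⁻⁹ m)
φ = 5.21 eV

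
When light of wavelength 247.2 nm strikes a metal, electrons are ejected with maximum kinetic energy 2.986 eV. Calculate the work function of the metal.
2.03 eV

From Einstein's photoelectric equation: KE_max = hf - φ = hc/λ - φ

Rearranging for φ:
φ = hc/λ - KE_max

Calculate photon energy:
E_photon = hc/λ = 5.0155 eV

Therefore:
φ = 5.0155 - 2.986 = 2.03 eV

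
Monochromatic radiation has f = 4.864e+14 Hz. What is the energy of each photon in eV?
2.0116 eV

Using E = hf:

E = hf = (6.626×10⁻³⁴ J·s)(4.864e+14 Hz)
E = 2.0116 eV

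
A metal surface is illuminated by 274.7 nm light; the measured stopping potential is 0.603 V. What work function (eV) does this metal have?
3.91 eV

The stopping potential gives the maximum kinetic energy: KE_max = eV_s = 0.603 eV

From Einstein's photoelectric equation: KE_max = hc/λ - φ
Rearranging: φ = hc/λ - KE_max

Calculate photon energy:
E_photon = hc/λ = (6.626×10⁻³⁴ J·s)(3×10⁸ m/s) / (274.7×10⁻⁹ m) = 4.5134 eV

Therefore:
φ = 4.5134 - 0.603 = 3.91 eV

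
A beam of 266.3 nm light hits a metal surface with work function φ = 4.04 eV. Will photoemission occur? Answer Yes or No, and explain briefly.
Yes

For photoemission, the photon energy must exceed the work function.

Photon energy: E = hc/λ = 4.6558 eV
Work function: φ = 4.04 eV

Since E_photon (4.6558 eV) > φ (4.04 eV), photoemission WILL occur.
The threshold wavelength is λ₀ = hc/φ = 306.9 nm.
Since 266.3 nm < 306.9 nm, the light has sufficient energy.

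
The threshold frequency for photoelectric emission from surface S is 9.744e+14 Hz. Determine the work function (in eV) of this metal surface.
4.03 eV

At the threshold frequency, photon energy equals work function:
φ = hf₀

Calculating:
φ = (6.626×10⁻³⁴ J·s)(9.744e+14 Hz)
φ = 4.03 eV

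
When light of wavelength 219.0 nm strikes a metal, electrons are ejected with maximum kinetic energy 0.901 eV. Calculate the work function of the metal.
4.76 eV

From Einstein's photoelectric equation: KE_max = hf - φ = hc/λ - φ

Rearranging for φ:
φ = hc/λ - KE_max

Calculate photon energy:
E_photon = hc/λ = 5.6614 eV

Therefore:
φ = 5.6614 - 0.901 = 4.76 eV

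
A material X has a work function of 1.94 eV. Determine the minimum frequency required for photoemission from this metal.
4.6909e+14 Hz

The threshold frequency is when the photon energy equals the work function:
hf₀ = φ

Solving for f₀:
f₀ = φ/h = (1.94 eV × 1.602×10⁻¹⁹ J/eV) / (6.626×10⁻³⁴ J·s)
f₀ = 4.6909e+14 Hz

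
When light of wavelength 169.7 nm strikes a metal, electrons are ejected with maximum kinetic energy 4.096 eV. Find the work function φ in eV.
3.21 eV

From Einstein's photoelectric equation: KE_max = hf - φ = hc/λ - φ

Rearranging for φ:
φ = hc/λ - KE_max

Calculate photon energy:
E_photon = hc/λ = 7.3061 eV

Therefore:
φ = 7.3061 - 4.096 = 3.21 eV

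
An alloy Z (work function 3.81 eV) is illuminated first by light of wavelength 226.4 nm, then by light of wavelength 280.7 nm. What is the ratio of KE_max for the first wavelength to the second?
2.7454

Using Einstein's equation: KE_max = hc/λ - φ

For λ₁ = 226.4 nm:
E₁ = hc/λ₁ = 5.4763 eV
KE₁ = E₁ - φ = 5.4763 - 3.81 = 1.6663 eV

For λ₂ = 280.7 nm:
E₂ = hc/λ₂ = 4.4170 eV
KE₂ = E₂ - φ = 4.4170 - 3.81 = 0.6070 eV

Ratio: KE₁/KE₂ = 1.6663/0.6070 = 2.7454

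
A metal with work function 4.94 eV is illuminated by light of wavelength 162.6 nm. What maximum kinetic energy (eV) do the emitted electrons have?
2.6851 eV

Using Einstein's photoelectric equation: KE_max = hf - φ = hc/λ - φ

First, calculate the photon energy:
E_photon = hc/λ = (6.626×10⁻³⁴ J·s)(3×10⁸ m/s) / (162.6×10⁻⁹ m)
E_photon = 7.6251 eV

Then, the maximum kinetic energy:
KE_max = E_photon - φ = 7.6251 eV - 4.94 eV = 2.6851 eV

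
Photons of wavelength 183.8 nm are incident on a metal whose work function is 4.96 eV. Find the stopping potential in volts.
1.7856 V

The stopping potential V_s satisfies: eV_s = KE_max

First, find KE_max using Einstein's equation:
E_photon = hc/λ = 6.7456 eV
KE_max = E_photon - φ = 6.7456 - 4.96 = 1.7856 eV

Since eV_s = KE_max:
V_s = KE_max/e = 1.7856 V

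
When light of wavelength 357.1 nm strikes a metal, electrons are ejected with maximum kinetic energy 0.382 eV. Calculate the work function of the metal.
3.09 eV

From Einstein's photoelectric equation: KE_max = hf - φ = hc/λ - φ

Rearranging for φ:
φ = hc/λ - KE_max

Calculate photon energy:
E_photon = hc/λ = 3.4720 eV

Therefore:
φ = 3.4720 - 0.382 = 3.09 eV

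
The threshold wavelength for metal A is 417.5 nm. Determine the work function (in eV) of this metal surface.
2.97 eV

At the threshold wavelength, photon energy equals work function:
φ = hc/λ₀

Calculating:
φ = (6.626×10⁻³⁴ J·s)(3×10⁸ m/s) / (417.5×10⁻⁹ m)
φ = 2.97 eV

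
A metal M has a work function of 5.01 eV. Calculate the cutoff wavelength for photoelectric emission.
247.47 nm

The threshold wavelength is when the photon energy equals the work function:
hc/λ₀ = φ

Solving for λ₀:
λ₀ = hc/φ = (6.626×10⁻³⁴ J·s)(3×10⁸ m/s) / (5.01 eV × 1.602×10⁻¹⁹ J/eV)
λ₀ = 247.47 nm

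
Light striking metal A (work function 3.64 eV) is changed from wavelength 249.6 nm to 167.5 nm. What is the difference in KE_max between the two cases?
2.4347 eV

Using Einstein's equation: KE_max = hc/λ - φ

For λ₁ = 249.6 nm:
KE₁ = hc/λ₁ - φ = 4.9673 - 3.64 = 1.3273 eV

For λ₂ = 167.5 nm:
KE₂ = hc/λ₂ - φ = 7.4020 - 3.64 = 3.7620 eV

Change in KE:
ΔKE = KE₂ - KE₁ = 3.7620 - 1.3273 = 2.4347 eV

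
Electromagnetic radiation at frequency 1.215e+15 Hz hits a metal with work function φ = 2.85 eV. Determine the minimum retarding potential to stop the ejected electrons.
2.1748 V

The stopping potential V_s satisfies: eV_s = KE_max

First, find KE_max using Einstein's equation:
E_photon = hf = (6.626×10⁻³⁴ J·s)(1.215e+15 Hz) = 5.0248 eV
KE_max = E_photon - φ = 5.0248 - 2.85 = 2.1748 eV

Since eV_s = KE_max:
V_s = KE_max/e = 2.1748 V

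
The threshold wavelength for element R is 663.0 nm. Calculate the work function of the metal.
1.87 eV

At the threshold wavelength, photon energy equals work function:
φ = hc/λ₀

Calculating:
φ = (6.626×10⁻³⁴ J·s)(3×10⁸ m/s) / (663.0×10⁻⁹ m)
φ = 1.87 eV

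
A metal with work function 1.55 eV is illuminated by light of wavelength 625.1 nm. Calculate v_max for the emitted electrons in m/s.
3.9047e+05 m/s

First, find the maximum kinetic energy:
E_photon = hc/λ = 1.9834 eV
KE_max = E_photon - φ = 1.9834 - 1.55 = 0.4334 eV

Convert to Joules: KE_max = 0.4334 × 1.602×10⁻¹⁹ J = 6.9443e-20 J

Then use KE = ½mv² to find velocity:
v = √(2·KE/m) = √(2 × 6.9443e-20 J / 9.109e-31 kg)
v = 3.9047e+05 m/s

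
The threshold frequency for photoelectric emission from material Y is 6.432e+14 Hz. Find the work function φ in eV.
2.66 eV

At the threshold frequency, photon energy equals work function:
φ = hf₀

Calculating:
φ = (6.626×10⁻³⁴ J·s)(6.432e+14 Hz)
φ = 2.66 eV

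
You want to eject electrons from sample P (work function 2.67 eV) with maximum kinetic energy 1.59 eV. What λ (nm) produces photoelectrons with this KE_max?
291.04 nm

From Einstein's equation: KE_max = hc/λ - φ

Rearranging for λ:
hc/λ = KE_max + φ
λ = hc/(KE_max + φ)

Required photon energy:
E_photon = KE_max + φ = 1.59 + 2.67 = 4.26 eV

Required wavelength:
λ = hc/E_photon = (6.626×10⁻³⁴)(3×10⁸) / (4.26 × 1.602×10⁻¹⁹)
λ = 291.04 nm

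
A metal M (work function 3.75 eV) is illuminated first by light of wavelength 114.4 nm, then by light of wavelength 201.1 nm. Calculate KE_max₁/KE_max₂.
2.9345

Using Einstein's equation: KE_max = hc/λ - φ

For λ₁ = 114.4 nm:
E₁ = hc/λ₁ = 10.8378 eV
KE₁ = E₁ - φ = 10.8378 - 3.75 = 7.0878 eV

For λ₂ = 201.1 nm:
E₂ = hc/λ₂ = 6.1653 eV
KE₂ = E₂ - φ = 6.1653 - 3.75 = 2.4153 eV

Ratio: KE₁/KE₂ = 7.0878/2.4153 = 2.9345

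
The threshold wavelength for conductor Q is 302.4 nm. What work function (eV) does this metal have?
4.10 eV

At the threshold wavelength, photon energy equals work function:
φ = hc/λ₀

Calculating:
φ = (6.626×10⁻³⁴ J·s)(3×10⁸ m/s) / (302.4×10⁻⁹ m)
φ = 4.10 eV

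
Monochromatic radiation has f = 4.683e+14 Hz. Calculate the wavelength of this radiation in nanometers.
640.17 nm

Using the wave equation: c = fλ

Solving for wavelength:
λ = c/f = (3×10⁸ m/s) / (4.683e+14 Hz)
λ = 640.17 nm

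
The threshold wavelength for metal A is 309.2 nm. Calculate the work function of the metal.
4.01 eV

At the threshold wavelength, photon energy equals work function:
φ = hc/λ₀

Calculating:
φ = (6.626×10⁻³⁴ J·s)(3×10⁸ m/s) / (309.2×10⁻⁹ m)
φ = 4.01 eV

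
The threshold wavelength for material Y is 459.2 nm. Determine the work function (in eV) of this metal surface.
2.70 eV

At the threshold wavelength, photon energy equals work function:
φ = hc/λ₀

Calculating:
φ = (6.626×10⁻³⁴ J·s)(3×10⁸ m/s) / (459.2×10⁻⁹ m)
φ = 2.70 eV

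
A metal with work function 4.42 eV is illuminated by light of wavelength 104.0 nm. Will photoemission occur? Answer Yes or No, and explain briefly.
Yes

For photoemission, the photon energy must exceed the work function.

Photon energy: E = hc/λ = 11.9216 eV
Work function: φ = 4.42 eV

Since E_photon (11.9216 eV) > φ (4.42 eV), photoemission WILL occur.
The threshold wavelength is λ₀ = hc/φ = 280.5 nm.
Since 104.0 nm < 280.5 nm, the light has sufficient energy.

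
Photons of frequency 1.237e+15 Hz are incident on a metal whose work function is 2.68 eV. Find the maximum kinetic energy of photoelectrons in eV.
2.4358 eV

Using Einstein's photoelectric equation: KE_max = hf - φ

First, calculate the photon energy:
E_photon = hf = (6.626×10⁻³⁴ J·s)(1.237e+15 Hz)
E_photon = 5.1158 eV

Then, the maximum kinetic energy:
KE_max = E_photon - φ = 5.1158 eV - 2.68 eV = 2.4358 eV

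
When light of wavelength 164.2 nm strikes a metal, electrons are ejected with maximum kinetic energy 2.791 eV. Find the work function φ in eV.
4.76 eV

From Einstein's photoelectric equation: KE_max = hf - φ = hc/λ - φ

Rearranging for φ:
φ = hc/λ - KE_max

Calculate photon energy:
E_photon = hc/λ = 7.5508 eV

Therefore:
φ = 7.5508 - 2.791 = 4.76 eV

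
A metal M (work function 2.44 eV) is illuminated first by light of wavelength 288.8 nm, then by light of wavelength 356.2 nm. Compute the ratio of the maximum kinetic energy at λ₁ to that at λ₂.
1.7805

Using Einstein's equation: KE_max = hc/λ - φ

For λ₁ = 288.8 nm:
E₁ = hc/λ₁ = 4.2931 eV
KE₁ = E₁ - φ = 4.2931 - 2.44 = 1.8531 eV

For λ₂ = 356.2 nm:
E₂ = hc/λ₂ = 3.4807 eV
KE₂ = E₂ - φ = 3.4807 - 2.44 = 1.0407 eV

Ratio: KE₁/KE₂ = 1.8531/1.0407 = 1.7805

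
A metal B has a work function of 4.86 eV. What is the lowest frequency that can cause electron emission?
1.1751e+15 Hz

The threshold frequency is when the photon energy equals the work function:
hf₀ = φ

Solving for f₀:
f₀ = φ/h = (4.86 eV × 1.602×10⁻¹⁹ J/eV) / (6.626×10⁻³⁴ J·s)
f₀ = 1.1751e+15 Hz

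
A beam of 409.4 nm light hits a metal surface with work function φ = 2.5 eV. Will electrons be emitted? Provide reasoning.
Yes

For photoemission, the photon energy must exceed the work function.

Photon energy: E = hc/λ = 3.0284 eV
Work function: φ = 2.5 eV

Since E_photon (3.0284 eV) > φ (2.5 eV), photoemission WILL occur.
The threshold wavelength is λ₀ = hc/φ = 495.9 nm.
Since 409.4 nm < 495.9 nm, the light has sufficient energy.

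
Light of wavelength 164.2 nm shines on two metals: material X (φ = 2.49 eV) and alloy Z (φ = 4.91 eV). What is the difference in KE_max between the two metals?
2.4200 eV

Using KE_max = hc/λ - φ for each metal:

Photon energy: E = hc/λ = 7.5508 eV

For material X (φ₁ = 2.49 eV):
KE₁ = E - φ₁ = 7.5508 - 2.49 = 5.0608 eV

For alloy Z (φ₂ = 4.91 eV):
KE₂ = E - φ₂ = 7.5508 - 4.91 = 2.6408 eV

Difference:
ΔKE = KE₁ - KE₂ = 5.0608 - 2.6408 = 2.4200 eV

Note: The difference equals the difference in work functions: 4.91 - 2.49 = 2.42 eV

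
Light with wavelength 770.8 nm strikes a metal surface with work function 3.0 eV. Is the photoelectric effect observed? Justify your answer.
No

For photoemission, the photon energy must exceed the work function.

Photon energy: E = hc/λ = 1.6085 eV
Work function: φ = 3.0 eV

Since E_photon (1.6085 eV) < φ (3.0 eV), photoemission will NOT occur.
The threshold wavelength is λ₀ = hc/φ = 413.3 nm.
Since 770.8 nm > 413.3 nm, the photons lack sufficient energy.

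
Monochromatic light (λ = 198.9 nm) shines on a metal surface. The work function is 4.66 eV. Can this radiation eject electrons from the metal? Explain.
Yes

For photoemission, the photon energy must exceed the work function.

Photon energy: E = hc/λ = 6.2335 eV
Work function: φ = 4.66 eV

Since E_photon (6.2335 eV) > φ (4.66 eV), photoemission WILL occur.
The threshold wavelength is λ₀ = hc/φ = 266.1 nm.
Since 198.9 nm < 266.1 nm, the light has sufficient energy.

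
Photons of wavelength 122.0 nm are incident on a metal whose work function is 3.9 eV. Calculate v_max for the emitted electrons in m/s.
1.4842e+06 m/s

First, find the maximum kinetic energy:
E_photon = hc/λ = 10.1626 eV
KE_max = E_photon - φ = 10.1626 - 3.9 = 6.2626 eV

Convert to Joules: KE_max = 6.2626 × 1.602×10⁻¹⁹ J = 1.0034e-18 J

Then use KE = ½mv² to find velocity:
v = √(2·KE/m) = √(2 × 1.0034e-18 J / 9.109e-31 kg)
v = 1.4842e+06 m/s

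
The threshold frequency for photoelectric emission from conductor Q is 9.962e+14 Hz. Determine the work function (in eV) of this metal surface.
4.12 eV

At the threshold frequency, photon energy equals work function:
φ = hf₀

Calculating:
φ = (6.626×10⁻³⁴ J·s)(9.962e+14 Hz)
φ = 4.12 eV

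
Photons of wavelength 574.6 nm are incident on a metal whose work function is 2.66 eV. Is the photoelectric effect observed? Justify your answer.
No

For photoemission, the photon energy must exceed the work function.

Photon energy: E = hc/λ = 2.1577 eV
Work function: φ = 2.66 eV

Since E_photon (2.1577 eV) < φ (2.66 eV), photoemission will NOT occur.
The threshold wavelength is λ₀ = hc/φ = 466.1 nm.
Since 574.6 nm > 466.1 nm, the photons lack sufficient energy.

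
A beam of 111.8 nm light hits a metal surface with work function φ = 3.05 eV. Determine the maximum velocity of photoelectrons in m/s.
1.6817e+06 m/s

First, find the maximum kinetic energy:
E_photon = hc/λ = 11.0898 eV
KE_max = E_photon - φ = 11.0898 - 3.05 = 8.0398 eV

Convert to Joules: KE_max = 8.0398 × 1.602×10⁻¹⁹ J = 1.2881e-18 J

Then use KE = ½mv² to find velocity:
v = √(2·KE/m) = √(2 × 1.2881e-18 J / 9.109e-31 kg)
v = 1.6817e+06 m/s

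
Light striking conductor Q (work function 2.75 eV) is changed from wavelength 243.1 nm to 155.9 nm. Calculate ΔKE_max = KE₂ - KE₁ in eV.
2.8527 eV

Using Einstein's equation: KE_max = hc/λ - φ

For λ₁ = 243.1 nm:
KE₁ = hc/λ₁ - φ = 5.1001 - 2.75 = 2.3501 eV

For λ₂ = 155.9 nm:
KE₂ = hc/λ₂ - φ = 7.9528 - 2.75 = 5.2028 eV

Change in KE:
ΔKE = KE₂ - KE₁ = 5.2028 - 2.3501 = 2.8527 eV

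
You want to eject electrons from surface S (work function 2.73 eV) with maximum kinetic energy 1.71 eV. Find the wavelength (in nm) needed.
279.24 nm

From Einstein's equation: KE_max = hc/λ - φ

Rearranging for λ:
hc/λ = KE_max + φ
λ = hc/(KE_max + φ)

Required photon energy:
E_photon = KE_max + φ = 1.71 + 2.73 = 4.44 eV

Required wavelength:
λ = hc/E_photon = (6.626×10⁻³⁴)(3×10⁸) / (4.44 × 1.602×10⁻¹⁹)
λ = 279.24 nm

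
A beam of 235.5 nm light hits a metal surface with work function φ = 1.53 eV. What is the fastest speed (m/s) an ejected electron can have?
1.1462e+06 m/s

First, find the maximum kinetic energy:
E_photon = hc/λ = 5.2647 eV
KE_max = E_photon - φ = 5.2647 - 1.53 = 3.7347 eV

Convert to Joules: KE_max = 3.7347 × 1.602×10⁻¹⁹ J = 5.9837e-19 J

Then use KE = ½mv² to find velocity:
v = √(2·KE/m) = √(2 × 5.9837e-19 J / 9.109e-31 kg)
v = 1.1462e+06 m/s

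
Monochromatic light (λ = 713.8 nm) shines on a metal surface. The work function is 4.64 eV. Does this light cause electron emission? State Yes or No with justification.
No

For photoemission, the photon energy must exceed the work function.

Photon energy: E = hc/λ = 1.7370 eV
Work function: φ = 4.64 eV

Since E_photon (1.7370 eV) < φ (4.64 eV), photoemission will NOT occur.
The threshold wavelength is λ₀ = hc/φ = 267.2 nm.
Since 713.8 nm > 267.2 nm, the photons lack sufficient energy.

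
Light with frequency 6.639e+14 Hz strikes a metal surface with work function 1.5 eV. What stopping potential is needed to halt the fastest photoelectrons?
1.2457 V

The stopping potential V_s satisfies: eV_s = KE_max

First, find KE_max using Einstein's equation:
E_photon = hf = (6.626×10⁻³⁴ J·s)(6.639e+14 Hz) = 2.7457 eV
KE_max = E_photon - φ = 2.7457 - 1.5 = 1.2457 eV

Since eV_s = KE_max:
V_s = KE_max/e = 1.2457 V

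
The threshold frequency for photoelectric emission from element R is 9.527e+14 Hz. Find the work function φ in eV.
3.94 eV

At the threshold frequency, photon energy equals work function:
φ = hf₀

Calculating:
φ = (6.626×10⁻³⁴ J·s)(9.527e+14 Hz)
φ = 3.94 eV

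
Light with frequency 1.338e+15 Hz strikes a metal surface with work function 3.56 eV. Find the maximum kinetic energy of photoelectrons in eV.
1.9735 eV

Using Einstein's photoelectric equation: KE_max = hf - φ

First, calculate the photon energy:
E_photon = hf = (6.626×10⁻³⁴ J·s)(1.338e+15 Hz)
E_photon = 5.5335 eV

Then, the maximum kinetic energy:
KE_max = E_photon - φ = 5.5335 eV - 3.56 eV = 1.9735 eV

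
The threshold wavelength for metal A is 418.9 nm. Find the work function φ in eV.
2.96 eV

At the threshold wavelength, photon energy equals work function:
φ = hc/λ₀

Calculating:
φ = (6.626×10⁻³⁴ J·s)(3×10⁸ m/s) / (418.9×10⁻⁹ m)
φ = 2.96 eV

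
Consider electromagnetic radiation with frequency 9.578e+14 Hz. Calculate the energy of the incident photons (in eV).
3.9611 eV

Using E = hf:

E = hf = (6.626×10⁻³⁴ J·s)(9.578e+14 Hz)
E = 3.9611 eV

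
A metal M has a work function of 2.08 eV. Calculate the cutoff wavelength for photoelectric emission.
596.08 nm

The threshold wavelength is when the photon energy equals the work function:
hc/λ₀ = φ

Solving for λ₀:
λ₀ = hc/φ = (6.626×10⁻³⁴ J·s)(3×10⁸ m/s) / (2.08 eV × 1.602×10⁻¹⁹ J/eV)
λ₀ = 596.08 nm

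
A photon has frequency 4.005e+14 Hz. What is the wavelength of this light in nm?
748.55 nm

Using the wave equation: c = fλ

Solving for wavelength:
λ = c/f = (3×10⁸ m/s) / (4.005e+14 Hz)
λ = 748.55 nm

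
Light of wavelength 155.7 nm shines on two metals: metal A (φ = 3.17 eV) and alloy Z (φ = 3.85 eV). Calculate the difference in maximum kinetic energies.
0.6800 eV

Using KE_max = hc/λ - φ for each metal:

Photon energy: E = hc/λ = 7.9630 eV

For metal A (φ₁ = 3.17 eV):
KE₁ = E - φ₁ = 7.9630 - 3.17 = 4.7930 eV

For alloy Z (φ₂ = 3.85 eV):
KE₂ = E - φ₂ = 7.9630 - 3.85 = 4.1130 eV

Difference:
ΔKE = KE₁ - KE₂ = 4.7930 - 4.1130 = 0.6800 eV

Note: The difference equals the difference in work functions: 3.85 - 3.17 = 0.68 eV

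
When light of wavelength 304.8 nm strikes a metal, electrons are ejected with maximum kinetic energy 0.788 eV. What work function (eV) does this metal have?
3.28 eV

From Einstein's photoelectric equation: KE_max = hf - φ = hc/λ - φ

Rearranging for φ:
φ = hc/λ - KE_max

Calculate photon energy:
E_photon = hc/λ = 4.0677 eV

Therefore:
φ = 4.0677 - 0.788 = 3.28 eV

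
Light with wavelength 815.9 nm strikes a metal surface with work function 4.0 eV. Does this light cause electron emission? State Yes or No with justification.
No

For photoemission, the photon energy must exceed the work function.

Photon energy: E = hc/λ = 1.5196 eV
Work function: φ = 4.0 eV

Since E_photon (1.5196 eV) < φ (4.0 eV), photoemission will NOT occur.
The threshold wavelength is λ₀ = hc/φ = 310.0 nm.
Since 815.9 nm > 310.0 nm, the photons lack sufficient energy.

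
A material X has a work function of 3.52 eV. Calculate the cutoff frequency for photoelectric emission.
8.5113e+14 Hz

The threshold frequency is when the photon energy equals the work function:
hf₀ = φ

Solving for f₀:
f₀ = φ/h = (3.52 eV × 1.602×10⁻¹⁹ J/eV) / (6.626×10⁻³⁴ J·s)
f₀ = 8.5113e+14 Hz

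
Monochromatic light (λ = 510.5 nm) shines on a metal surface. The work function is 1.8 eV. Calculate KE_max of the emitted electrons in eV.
0.6287 eV

Using Einstein's photoelectric equation: KE_max = hf - φ = hc/λ - φ

First, calculate the photon energy:
E_photon = hc/λ = (6.626×10⁻³⁴ J·s)(3×10⁸ m/s) / (510.5×10⁻⁹ m)
E_photon = 2.4287 eV

Then, the maximum kinetic energy:
KE_max = E_photon - φ = 2.4287 eV - 1.8 eV = 0.6287 eV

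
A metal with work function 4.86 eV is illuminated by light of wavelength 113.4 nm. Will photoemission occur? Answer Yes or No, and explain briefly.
Yes

For photoemission, the photon energy must exceed the work function.

Photon energy: E = hc/λ = 10.9334 eV
Work function: φ = 4.86 eV

Since E_photon (10.9334 eV) > φ (4.86 eV), photoemission WILL occur.
The threshold wavelength is λ₀ = hc/φ = 255.1 nm.
Since 113.4 nm < 255.1 nm, the light has sufficient energy.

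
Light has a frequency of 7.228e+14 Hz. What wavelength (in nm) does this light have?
414.77 nm

Using the wave equation: c = fλ

Solving for wavelength:
λ = c/f = (3×10⁸ m/s) / (7.228e+14 Hz)
λ = 414.77 nm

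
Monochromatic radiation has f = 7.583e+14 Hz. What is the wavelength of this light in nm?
395.35 nm

Using the wave equation: c = fλ

Solving for wavelength:
λ = c/f = (3×10⁸ m/s) / (7.583e+14 Hz)
λ = 395.35 nm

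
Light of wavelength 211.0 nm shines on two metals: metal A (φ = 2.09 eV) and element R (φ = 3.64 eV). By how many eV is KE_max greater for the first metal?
1.5500 eV

Using KE_max = hc/λ - φ for each metal:

Photon energy: E = hc/λ = 5.8760 eV

For metal A (φ₁ = 2.09 eV):
KE₁ = E - φ₁ = 5.8760 - 2.09 = 3.7860 eV

For element R (φ₂ = 3.64 eV):
KE₂ = E - φ₂ = 5.8760 - 3.64 = 2.2360 eV

Difference:
ΔKE = KE₁ - KE₂ = 3.7860 - 2.2360 = 1.5500 eV

Note: The difference equals the difference in work functions: 3.64 - 2.09 = 1.55 eV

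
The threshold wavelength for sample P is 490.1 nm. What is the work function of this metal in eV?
2.53 eV

At the threshold wavelength, photon energy equals work function:
φ = hc/λ₀

Calculating:
φ = (6.626×10⁻³⁴ J·s)(3×10⁸ m/s) / (490.1×10⁻⁹ m)
φ = 2.53 eV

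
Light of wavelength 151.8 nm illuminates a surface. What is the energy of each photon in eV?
8.1676 eV

Using E = hf = hc/λ:

E = hc/λ = (6.626×10⁻³⁴ J·s)(3×10⁸ m/s) / (151.8×10⁻⁹ m)
E = 8.1676 eV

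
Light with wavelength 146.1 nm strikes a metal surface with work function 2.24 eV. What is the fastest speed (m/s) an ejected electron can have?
1.4823e+06 m/s

First, find the maximum kinetic energy:
E_photon = hc/λ = 8.4863 eV
KE_max = E_photon - φ = 8.4863 - 2.24 = 6.2463 eV

Convert to Joules: KE_max = 6.2463 × 1.602×10⁻¹⁹ J = 1.0008e-18 J

Then use KE = ½mv² to find velocity:
v = √(2·KE/m) = √(2 × 1.0008e-18 J / 9.109e-31 kg)
v = 1.4823e+06 m/s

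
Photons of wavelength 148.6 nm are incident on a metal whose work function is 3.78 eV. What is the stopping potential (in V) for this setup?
4.5635 V

The stopping potential V_s satisfies: eV_s = KE_max

First, find KE_max using Einstein's equation:
E_photon = hc/λ = 8.3435 eV
KE_max = E_photon - φ = 8.3435 - 3.78 = 4.5635 eV

Since eV_s = KE_max:
V_s = KE_max/e = 4.5635 V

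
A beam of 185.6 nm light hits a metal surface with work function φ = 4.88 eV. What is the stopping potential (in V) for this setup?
1.8002 V

The stopping potential V_s satisfies: eV_s = KE_max

First, find KE_max using Einstein's equation:
E_photon = hc/λ = 6.6802 eV
KE_max = E_photon - φ = 6.6802 - 4.88 = 1.8002 eV

Since eV_s = KE_max:
V_s = KE_max/e = 1.8002 V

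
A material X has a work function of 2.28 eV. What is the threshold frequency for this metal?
5.5130e+14 Hz

The threshold frequency is when the photon energy equals the work function:
hf₀ = φ

Solving for f₀:
f₀ = φ/h = (2.28 eV × 1.602×10⁻¹⁹ J/eV) / (6.626×10⁻³⁴ J·s)
f₀ = 5.5130e+14 Hz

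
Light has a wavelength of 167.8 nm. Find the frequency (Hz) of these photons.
1.7866e+15 Hz

Using the wave equation: c = fλ

Solving for frequency:
f = c/λ = (3×10⁸ m/s) / (167.8×10⁻⁹ m)
f = 1.7866e+15 Hz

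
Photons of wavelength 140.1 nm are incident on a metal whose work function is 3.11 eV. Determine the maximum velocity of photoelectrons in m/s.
1.4209e+06 m/s

First, find the maximum kinetic energy:
E_photon = hc/λ = 8.8497 eV
KE_max = E_photon - φ = 8.8497 - 3.11 = 5.7397 eV

Convert to Joules: KE_max = 5.7397 × 1.602×10⁻¹⁹ J = 9.1960e-19 J

Then use KE = ½mv² to find velocity:
v = √(2·KE/m) = √(2 × 9.1960e-19 J / 9.109e-31 kg)
v = 1.4209e+06 m/s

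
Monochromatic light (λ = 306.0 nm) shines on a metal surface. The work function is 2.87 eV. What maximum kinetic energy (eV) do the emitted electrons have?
1.1818 eV

Using Einstein's photoelectric equation: KE_max = hf - φ = hc/λ - φ

First, calculate the photon energy:
E_photon = hc/λ = (6.626×10⁻³⁴ J·s)(3×10⁸ m/s) / (306.0×10⁻⁹ m)
E_photon = 4.0518 eV

Then, the maximum kinetic energy:
KE_max = E_photon - φ = 4.0518 eV - 2.87 eV = 1.1818 eV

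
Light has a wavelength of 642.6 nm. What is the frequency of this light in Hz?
4.6653e+14 Hz

Using the wave equation: c = fλ

Solving for frequency:
f = c/λ = (3×10⁸ m/s) / (642.6×10⁻⁹ m)
f = 4.6653e+14 Hz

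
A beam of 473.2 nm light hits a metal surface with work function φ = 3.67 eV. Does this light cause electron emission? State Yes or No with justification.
No

For photoemission, the photon energy must exceed the work function.

Photon energy: E = hc/λ = 2.6201 eV
Work function: φ = 3.67 eV

Since E_photon (2.6201 eV) < φ (3.67 eV), photoemission will NOT occur.
The threshold wavelength is λ₀ = hc/φ = 337.8 nm.
Since 473.2 nm > 337.8 nm, the photons lack sufficient energy.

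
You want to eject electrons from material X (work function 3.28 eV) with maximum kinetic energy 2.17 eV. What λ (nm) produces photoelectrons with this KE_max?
227.49 nm

From Einstein's equation: KE_max = hc/λ - φ

Rearranging for λ:
hc/λ = KE_max + φ
λ = hc/(KE_max + φ)

Required photon energy:
E_photon = KE_max + φ = 2.17 + 3.28 = 5.45 eV

Required wavelength:
λ = hc/E_photon = (6.626×10⁻³⁴)(3×10⁸) / (5.45 × 1.602×10⁻¹⁹)
λ = 227.49 nm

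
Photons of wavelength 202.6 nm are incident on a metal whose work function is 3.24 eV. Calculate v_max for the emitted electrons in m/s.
1.0065e+06 m/s

First, find the maximum kinetic energy:
E_photon = hc/λ = 6.1197 eV
KE_max = E_photon - φ = 6.1197 - 3.24 = 2.8797 eV

Convert to Joules: KE_max = 2.8797 × 1.602×10⁻¹⁹ J = 4.6137e-19 J

Then use KE = ½mv² to find velocity:
v = √(2·KE/m) = √(2 × 4.6137e-19 J / 9.109e-31 kg)
v = 1.0065e+06 m/s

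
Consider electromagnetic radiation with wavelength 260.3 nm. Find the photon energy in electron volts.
4.7631 eV

Using E = hf = hc/λ:

E = hc/λ = (6.626×10⁻³⁴ J·s)(3×10⁸ m/s) / (260.3×10⁻⁹ m)
E = 4.7631 eV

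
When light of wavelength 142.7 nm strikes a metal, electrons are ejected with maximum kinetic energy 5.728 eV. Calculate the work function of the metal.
2.96 eV

From Einstein's photoelectric equation: KE_max = hf - φ = hc/λ - φ

Rearranging for φ:
φ = hc/λ - KE_max

Calculate photon energy:
E_photon = hc/λ = 8.6885 eV

Therefore:
φ = 8.6885 - 5.728 = 2.96 eV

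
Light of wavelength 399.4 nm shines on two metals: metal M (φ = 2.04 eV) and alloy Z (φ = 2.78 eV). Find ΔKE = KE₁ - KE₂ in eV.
0.7400 eV

Using KE_max = hc/λ - φ for each metal:

Photon energy: E = hc/λ = 3.1043 eV

For metal M (φ₁ = 2.04 eV):
KE₁ = E - φ₁ = 3.1043 - 2.04 = 1.0643 eV

For alloy Z (φ₂ = 2.78 eV):
KE₂ = E - φ₂ = 3.1043 - 2.78 = 0.3243 eV

Difference:
ΔKE = KE₁ - KE₂ = 1.0643 - 0.3243 = 0.7400 eV

Note: The difference equals the difference in work functions: 2.78 - 2.04 = 0.74 eV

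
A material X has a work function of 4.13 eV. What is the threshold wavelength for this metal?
300.20 nm

The threshold wavelength is when the photon energy equals the work function:
hc/λ₀ = φ

Solving for λ₀:
λ₀ = hc/φ = (6.626×10⁻³⁴ J·s)(3×10⁸ m/s) / (4.13 eV × 1.602×10⁻¹⁹ J/eV)
λ₀ = 300.20 nm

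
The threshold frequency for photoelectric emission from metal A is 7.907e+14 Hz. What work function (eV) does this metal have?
3.27 eV

At the threshold frequency, photon energy equals work function:
φ = hf₀

Calculating:
φ = (6.626×10⁻³⁴ J·s)(7.907e+14 Hz)
φ = 3.27 eV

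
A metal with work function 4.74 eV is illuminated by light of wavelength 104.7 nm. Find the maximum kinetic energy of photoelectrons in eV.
7.1019 eV

Using Einstein's photoelectric equation: KE_max = hf - φ = hc/λ - φ

First, calculate the photon energy:
E_photon = hc/λ = (6.626×10⁻³⁴ J·s)(3×10⁸ m/s) / (104.7×10⁻⁹ m)
E_photon = 11.8419 eV

Then, the maximum kinetic energy:
KE_max = E_photon - φ = 11.8419 eV - 4.74 eV = 7.1019 eV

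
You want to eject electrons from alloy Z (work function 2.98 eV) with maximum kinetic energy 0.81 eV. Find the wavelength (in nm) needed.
327.14 nm

From Einstein's equation: KE_max = hc/λ - φ

Rearranging for λ:
hc/λ = KE_max + φ
λ = hc/(KE_max + φ)

Required photon energy:
E_photon = KE_max + φ = 0.81 + 2.98 = 3.79 eV

Required wavelength:
λ = hc/E_photon = (6.626×10⁻³⁴)(3×10⁸) / (3.79 × 1.602×10⁻¹⁹)
λ = 327.14 nm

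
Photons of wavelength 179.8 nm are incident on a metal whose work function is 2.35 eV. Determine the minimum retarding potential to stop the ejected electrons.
4.5457 V

The stopping potential V_s satisfies: eV_s = KE_max

First, find KE_max using Einstein's equation:
E_photon = hc/λ = 6.8957 eV
KE_max = E_photon - φ = 6.8957 - 2.35 = 4.5457 eV

Since eV_s = KE_max:
V_s = KE_max/e = 4.5457 V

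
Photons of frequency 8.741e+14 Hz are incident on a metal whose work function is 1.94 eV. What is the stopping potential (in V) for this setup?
1.6750 V

The stopping potential V_s satisfies: eV_s = KE_max

First, find KE_max using Einstein's equation:
E_photon = hf = (6.626×10⁻³⁴ J·s)(8.741e+14 Hz) = 3.6150 eV
KE_max = E_photon - φ = 3.6150 - 1.94 = 1.6750 eV

Since eV_s = KE_max:
V_s = KE_max/e = 1.6750 V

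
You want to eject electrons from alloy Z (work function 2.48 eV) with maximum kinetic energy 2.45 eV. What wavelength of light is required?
251.49 nm

From Einstein's equation: KE_max = hc/λ - φ

Rearranging for λ:
hc/λ = KE_max + φ
λ = hc/(KE_max + φ)

Required photon energy:
E_photon = KE_max + φ = 2.45 + 2.48 = 4.93 eV

Required wavelength:
λ = hc/E_photon = (6.626×10⁻³⁴)(3×10⁸) / (4.93 × 1.602×10⁻¹⁹)
λ = 251.49 nm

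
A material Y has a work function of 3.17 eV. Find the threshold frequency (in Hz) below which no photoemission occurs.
7.6650e+14 Hz

The threshold frequency is when the photon energy equals the work function:
hf₀ = φ

Solving for f₀:
f₀ = φ/h = (3.17 eV × 1.602×10⁻¹⁹ J/eV) / (6.626×10⁻³⁴ J·s)
f₀ = 7.6650e+14 Hz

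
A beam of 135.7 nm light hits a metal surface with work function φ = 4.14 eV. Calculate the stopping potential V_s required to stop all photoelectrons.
4.9966 V

The stopping potential V_s satisfies: eV_s = KE_max

First, find KE_max using Einstein's equation:
E_photon = hc/λ = 9.1366 eV
KE_max = E_photon - φ = 9.1366 - 4.14 = 4.9966 eV

Since eV_s = KE_max:
V_s = KE_max/e = 4.9966 V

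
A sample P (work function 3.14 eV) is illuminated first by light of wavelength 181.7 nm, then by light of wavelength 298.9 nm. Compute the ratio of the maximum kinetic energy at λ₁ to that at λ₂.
3.6543

Using Einstein's equation: KE_max = hc/λ - φ

For λ₁ = 181.7 nm:
E₁ = hc/λ₁ = 6.8236 eV
KE₁ = E₁ - φ = 6.8236 - 3.14 = 3.6836 eV

For λ₂ = 298.9 nm:
E₂ = hc/λ₂ = 4.1480 eV
KE₂ = E₂ - φ = 4.1480 - 3.14 = 1.0080 eV

Ratio: KE₁/KE₂ = 3.6836/1.0080 = 3.6543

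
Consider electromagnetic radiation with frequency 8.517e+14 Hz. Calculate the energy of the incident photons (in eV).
3.5223 eV

Using E = hf:

E = hf = (6.626×10⁻³⁴ J·s)(8.517e+14 Hz)
E = 3.5223 eV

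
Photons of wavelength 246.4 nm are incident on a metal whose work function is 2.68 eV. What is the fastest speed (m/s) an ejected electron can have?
9.0955e+05 m/s

First, find the maximum kinetic energy:
E_photon = hc/λ = 5.0318 eV
KE_max = E_photon - φ = 5.0318 - 2.68 = 2.3518 eV

Convert to Joules: KE_max = 2.3518 × 1.602×10⁻¹⁹ J = 3.7680e-19 J

Then use KE = ½mv² to find velocity:
v = √(2·KE/m) = √(2 × 3.7680e-19 J / 9.109e-31 kg)
v = 9.0955e+05 m/s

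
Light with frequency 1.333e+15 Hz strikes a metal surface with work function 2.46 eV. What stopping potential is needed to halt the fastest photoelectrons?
3.0528 V

The stopping potential V_s satisfies: eV_s = KE_max

First, find KE_max using Einstein's equation:
E_photon = hf = (6.626×10⁻³⁴ J·s)(1.333e+15 Hz) = 5.5128 eV
KE_max = E_photon - φ = 5.5128 - 2.46 = 3.0528 eV

Since eV_s = KE_max:
V_s = KE_max/e = 3.0528 V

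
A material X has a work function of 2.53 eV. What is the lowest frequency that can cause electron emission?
6.1175e+14 Hz

The threshold frequency is when the photon energy equals the work function:
hf₀ = φ

Solving for f₀:
f₀ = φ/h = (2.53 eV × 1.602×10⁻¹⁹ J/eV) / (6.626×10⁻³⁴ J·s)
f₀ = 6.1175e+14 Hz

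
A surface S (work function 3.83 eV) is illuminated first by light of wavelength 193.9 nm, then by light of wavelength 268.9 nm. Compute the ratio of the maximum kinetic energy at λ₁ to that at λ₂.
3.2841

Using Einstein's equation: KE_max = hc/λ - φ

For λ₁ = 193.9 nm:
E₁ = hc/λ₁ = 6.3942 eV
KE₁ = E₁ - φ = 6.3942 - 3.83 = 2.5642 eV

For λ₂ = 268.9 nm:
E₂ = hc/λ₂ = 4.6108 eV
KE₂ = E₂ - φ = 4.6108 - 3.83 = 0.7808 eV

Ratio: KE₁/KE₂ = 2.5642/0.7808 = 3.2841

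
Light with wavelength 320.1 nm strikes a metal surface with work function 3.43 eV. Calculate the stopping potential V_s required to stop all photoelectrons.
0.4433 V

The stopping potential V_s satisfies: eV_s = KE_max

First, find KE_max using Einstein's equation:
E_photon = hc/λ = 3.8733 eV
KE_max = E_photon - φ = 3.8733 - 3.43 = 0.4433 eV

Since eV_s = KE_max:
V_s = KE_max/e = 0.4433 V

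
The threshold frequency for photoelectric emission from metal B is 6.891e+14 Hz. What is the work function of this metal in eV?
2.85 eV

At the threshold frequency, photon energy equals work function:
φ = hf₀

Calculating:
φ = (6.626×10⁻³⁴ J·s)(6.891e+14 Hz)
φ = 2.85 eV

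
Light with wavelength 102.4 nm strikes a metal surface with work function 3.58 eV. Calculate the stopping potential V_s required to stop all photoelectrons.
8.5278 V

The stopping potential V_s satisfies: eV_s = KE_max

First, find KE_max using Einstein's equation:
E_photon = hc/λ = 12.1078 eV
KE_max = E_photon - φ = 12.1078 - 3.58 = 8.5278 eV

Since eV_s = KE_max:
V_s = KE_max/e = 8.5278 V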